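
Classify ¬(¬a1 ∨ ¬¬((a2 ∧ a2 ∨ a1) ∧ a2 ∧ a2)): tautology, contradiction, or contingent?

¬(¬a1 ∨ ¬¬((a2 ∧ a2 ∨ a1) ∧ a2 ∧ a2))
= ¬(¬a1 ∨ ¬¬(a2 ∧ a2))   [absorption]
= ¬(¬a1 ∨ ¬¬a2)   [idempotence]
= a1 ∧ ¬a2   [De Morgan]
This depends on a1, a2, so it is not a constant.

contingent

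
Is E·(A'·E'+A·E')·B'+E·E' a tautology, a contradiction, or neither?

E·(A'·E'+A·E')·B'+E·E'
= E·E'·B'+E·E'   (distribution)
= E·E'   (absorption)
= 0   (complement)

contradiction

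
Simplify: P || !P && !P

true

P || !P && !P
= P || !P   (idempotence)
= true   (complement)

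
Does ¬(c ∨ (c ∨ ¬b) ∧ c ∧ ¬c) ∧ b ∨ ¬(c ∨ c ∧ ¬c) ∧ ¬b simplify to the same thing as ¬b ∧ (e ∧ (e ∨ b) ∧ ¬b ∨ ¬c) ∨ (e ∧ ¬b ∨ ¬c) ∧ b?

E1: ¬(c ∨ (c ∨ ¬b) ∧ c ∧ ¬c) ∧ b ∨ ¬(c ∨ c ∧ ¬c) ∧ ¬b
    = ¬(c ∨ c ∧ ¬c) ∧ b ∨ ¬(c ∨ c ∧ ¬c) ∧ ¬b   — absorption
    = ¬(c ∨ c ∧ ¬c)   — distribution
    = ¬c   — complement / identity
E2: ¬b ∧ (e ∧ (e ∨ b) ∧ ¬b ∨ ¬c) ∨ (e ∧ ¬b ∨ ¬c) ∧ b
    = ¬b ∧ (e ∧ ¬b ∨ ¬c) ∨ (e ∧ ¬b ∨ ¬c) ∧ b   — absorption
    = e ∧ ¬b ∨ ¬c   — distribution
These differ: at b=0, c=1, e=1, E1 = 0 but E2 = 1.

No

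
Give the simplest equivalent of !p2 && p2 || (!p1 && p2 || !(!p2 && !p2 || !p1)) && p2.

!p2 && p2 || (!p1 && p2 || !(!p2 && !p2 || !p1)) && p2
= !p2 && p2 || (!p1 && p2 || !(!p2 || !p1)) && p2   (idempotence)
= !p2 && p2 || (!p1 && p2 || p2 && p1) && p2   (De Morgan)
= !p2 && p2 || p2 && p2   (distribution)
= p2   (distribution)

p2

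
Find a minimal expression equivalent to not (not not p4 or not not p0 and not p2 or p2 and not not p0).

not (not not p4 or not not p0 and not p2 or p2 and not not p0)
= not (not not p4 or not not p0)   — distribution
= not p4 and not p0   — De Morgan

not p4 and not p0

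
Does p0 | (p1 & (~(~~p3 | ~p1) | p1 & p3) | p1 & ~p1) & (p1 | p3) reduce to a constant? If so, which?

no

p0 | (p1 & (~(~~p3 | ~p1) | p1 & p3) | p1 & ~p1) & (p1 | p3)
= p0 | (p1 & (~p3 & p1 | p1 & p3) | p1 & ~p1) & (p1 | p3)   (De Morgan)
= p0 | (p1 & p1 | p1 & ~p1) & (p1 | p3)   (distribution)
= p0 | p1 & (p1 | p3)   (distribution)
= p0 | p1   (absorption)
This depends on p0, p1, so it is not a constant.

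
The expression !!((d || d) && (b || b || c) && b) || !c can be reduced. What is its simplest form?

!!((d || d) && (b || b || c) && b) || !c
= (d || d) && (b || b || c) && b || !c   — double negation
= (d || d) && (b || c) && b || !c   — idempotence
= (d || d) && b || !c   — absorption
= d && b || !c   — idempotence

d && b || !c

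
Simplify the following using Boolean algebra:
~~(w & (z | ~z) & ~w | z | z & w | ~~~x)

~~(w & (z | ~z) & ~w | z | z & w | ~~~x)
= ~~(w & ~w | z | z & w | ~~~x)
= ~~(w & ~w | z | z & w | ~x)
= ~~(w & ~w | z | ~x)
= w & ~w | z | ~x
= z | ~x

z | ~x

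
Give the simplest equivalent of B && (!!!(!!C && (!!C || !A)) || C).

B

B && (!!!(!!C && (!!C || !A)) || C)
= B && (!(!!C && (!!C || !A)) || C)   (double negation)
= B && (!!!C || C)   (absorption)
= B && (!C || C)   (double negation)
= B   (complement / identity)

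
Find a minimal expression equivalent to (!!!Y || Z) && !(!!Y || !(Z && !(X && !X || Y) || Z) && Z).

!Y

(!!!Y || Z) && !(!!Y || !(Z && !(X && !X || Y) || Z) && Z)
= (!!!Y || Z) && !(!!Y || !(Z && !Y || Z) && Z)   — complement / identity
= (!!!Y || Z) && !(!!Y || !Z && Z)   — absorption
= (!!!Y || Z) && !!!Y   — complement / identity
= !!!Y   — absorption
= !Y   — double negation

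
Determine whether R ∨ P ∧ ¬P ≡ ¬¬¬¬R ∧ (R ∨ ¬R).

E1: R ∨ P ∧ ¬P
    = R   (complement / identity)
E2: ¬¬¬¬R ∧ (R ∨ ¬R)
    = ¬¬¬¬R   (complement / identity)
    = ¬¬R   (double negation)
    = R   (double negation)
Both reduce to R, so they are equivalent.

Yes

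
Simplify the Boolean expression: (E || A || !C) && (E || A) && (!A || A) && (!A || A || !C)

(E || A || !C) && (E || A) && (!A || A) && (!A || A || !C)
= (E || A || !C) && (E || A) && (!A || A)
= (E || A || !C) && (E || A)
= E || A

E || A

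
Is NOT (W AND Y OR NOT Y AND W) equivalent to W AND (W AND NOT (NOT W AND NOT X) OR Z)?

No

E1: NOT (W AND Y OR NOT Y AND W)
    = NOT ((Y OR NOT Y) AND W)   — distribution
    = NOT W   — complement / identity
E2: W AND (W AND NOT (NOT W AND NOT X) OR Z)
    = W AND (W AND (W OR X) OR Z)   — De Morgan
    = W AND (W OR Z)   — absorption
    = W   — absorption
These differ: at W=0, X=0, Y=0, Z=0, E1 = 1 but E2 = 0.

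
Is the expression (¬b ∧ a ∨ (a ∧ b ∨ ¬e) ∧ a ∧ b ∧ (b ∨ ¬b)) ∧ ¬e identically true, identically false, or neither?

neither

(¬b ∧ a ∨ (a ∧ b ∨ ¬e) ∧ a ∧ b ∧ (b ∨ ¬b)) ∧ ¬e
= (¬b ∧ a ∨ a ∧ b ∧ (b ∨ ¬b)) ∧ ¬e   (absorption)
= (¬b ∧ a ∨ a ∧ b) ∧ ¬e   (complement / identity)
= a ∧ ¬e   (distribution)
This depends on a, e, so it is not a constant.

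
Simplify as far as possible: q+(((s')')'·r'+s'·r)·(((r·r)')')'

q+s'·r'

q+(((s')')'·r'+s'·r)·(((r·r)')')'
= q+(s'·r'+s'·r)·(((r·r)')')'   [double negation]
= q+s'·(((r·r)')')'   [distribution]
= q+s'·(r·r)'   [double negation]
= q+s'·r'   [idempotence]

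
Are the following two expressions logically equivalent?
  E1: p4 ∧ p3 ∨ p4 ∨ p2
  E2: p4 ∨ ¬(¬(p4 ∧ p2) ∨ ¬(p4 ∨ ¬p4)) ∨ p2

Yes

E1: p4 ∧ p3 ∨ p4 ∨ p2
    = p4 ∨ p2
E2: p4 ∨ ¬(¬(p4 ∧ p2) ∨ ¬(p4 ∨ ¬p4)) ∨ p2
    = p4 ∨ p4 ∧ p2 ∧ (p4 ∨ ¬p4) ∨ p2
    = p4 ∨ p4 ∧ p2 ∨ p2
    = p4 ∨ p2
Both reduce to p4 ∨ p2, so they are equivalent.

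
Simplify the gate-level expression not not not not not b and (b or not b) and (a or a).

not not not not not b and (b or not b) and (a or a)
= not not not b and (b or not b) and (a or a)   (double negation)
= not not not b and (a or a)   (complement / identity)
= not b and (a or a)   (double negation)
= not b and a   (idempotence)

not b and a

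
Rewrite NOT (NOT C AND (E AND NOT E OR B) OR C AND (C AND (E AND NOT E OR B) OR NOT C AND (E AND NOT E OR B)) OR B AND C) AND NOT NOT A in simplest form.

NOT (NOT C AND (E AND NOT E OR B) OR C AND (C AND (E AND NOT E OR B) OR NOT C AND (E AND NOT E OR B)) OR B AND C) AND NOT NOT A
= NOT (NOT C AND (E AND NOT E OR B) OR C AND (E AND NOT E OR B) OR B AND C) AND NOT NOT A   — distribution
= NOT (E AND NOT E OR B OR B AND C) AND NOT NOT A   — distribution
= NOT (E AND NOT E OR B OR B AND C) AND A   — double negation
= NOT (B OR B AND C) AND A   — complement / identity
= NOT B AND A   — absorption

NOT B AND A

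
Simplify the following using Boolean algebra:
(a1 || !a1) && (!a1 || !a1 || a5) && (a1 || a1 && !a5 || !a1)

(a1 || !a1) && (!a1 || !a1 || a5) && (a1 || a1 && !a5 || !a1)
= (!a1 || !a1 || a5) && (a1 || a1 && !a5 || !a1)   [complement / identity]
= (!a1 || !a1 || a5) && (a1 || !a1)   [absorption]
= !a1 || !a1 || a5   [complement / identity]
= !a1 || a5   [idempotence]

!a1 || a5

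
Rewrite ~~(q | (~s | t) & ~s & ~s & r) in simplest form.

q | ~s & r

~~(q | (~s | t) & ~s & ~s & r)
= ~~(q | ~s & ~s & r)
= ~~(q | ~s & r)
= q | ~s & r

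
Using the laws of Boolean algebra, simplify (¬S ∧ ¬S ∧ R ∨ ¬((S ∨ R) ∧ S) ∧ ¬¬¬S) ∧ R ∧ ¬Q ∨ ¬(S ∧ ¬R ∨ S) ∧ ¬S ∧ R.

(¬S ∧ ¬S ∧ R ∨ ¬((S ∨ R) ∧ S) ∧ ¬¬¬S) ∧ R ∧ ¬Q ∨ ¬(S ∧ ¬R ∨ S) ∧ ¬S ∧ R
= (¬S ∧ ¬S ∧ R ∨ ¬((S ∨ R) ∧ S) ∧ ¬S) ∧ R ∧ ¬Q ∨ ¬(S ∧ ¬R ∨ S) ∧ ¬S ∧ R   — double negation
= (¬S ∧ ¬S ∧ R ∨ ¬S ∧ ¬S) ∧ R ∧ ¬Q ∨ ¬(S ∧ ¬R ∨ S) ∧ ¬S ∧ R   — absorption
= (¬S ∧ ¬S ∧ R ∨ ¬S ∧ ¬S) ∧ R ∧ ¬Q ∨ ¬S ∧ ¬S ∧ R   — absorption
= ¬S ∧ ¬S ∧ R ∧ ¬Q ∨ ¬S ∧ ¬S ∧ R   — absorption
= ¬S ∧ ¬S ∧ R   — absorption
= ¬S ∧ R   — idempotence

¬S ∧ R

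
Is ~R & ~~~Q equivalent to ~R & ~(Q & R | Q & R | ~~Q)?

E1: ~R & ~~~Q
    = ~R & ~Q
E2: ~R & ~(Q & R | Q & R | ~~Q)
    = ~R & ~(Q & R | Q & R | Q)
    = ~R & ~(Q & R | Q)
    = ~R & ~Q
Both reduce to ~R & ~Q, so they are equivalent.

Yes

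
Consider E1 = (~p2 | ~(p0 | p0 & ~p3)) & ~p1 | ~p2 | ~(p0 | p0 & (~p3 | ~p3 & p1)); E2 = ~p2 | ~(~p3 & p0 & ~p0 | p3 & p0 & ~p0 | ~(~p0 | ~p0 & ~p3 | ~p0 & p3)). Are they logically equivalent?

E1: (~p2 | ~(p0 | p0 & ~p3)) & ~p1 | ~p2 | ~(p0 | p0 & (~p3 | ~p3 & p1))
    = (~p2 | ~(p0 | p0 & ~p3)) & ~p1 | ~p2 | ~(p0 | p0 & ~p3)
    = ~p2 | ~(p0 | p0 & ~p3)
    = ~p2 | ~p0
E2: ~p2 | ~(~p3 & p0 & ~p0 | p3 & p0 & ~p0 | ~(~p0 | ~p0 & ~p3 | ~p0 & p3))
    = ~p2 | ~(~p3 & p0 & ~p0 | p3 & p0 & ~p0 | ~(~p0 | ~p0))
    = ~p2 | ~(~p3 & p0 & ~p0 | p3 & p0 & ~p0 | p0 & p0)
    = ~p2 | ~(p0 & ~p0 | p0 & p0)
    = ~p2 | ~p0
Both reduce to ~p2 | ~p0, so they are equivalent.

Yes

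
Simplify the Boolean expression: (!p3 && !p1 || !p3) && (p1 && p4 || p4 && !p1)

!p3 && p4

(!p3 && !p1 || !p3) && (p1 && p4 || p4 && !p1)
= (!p3 && !p1 || !p3) && p4   — distribution
= !p3 && p4   — absorption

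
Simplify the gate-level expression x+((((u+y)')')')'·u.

x+u

x+((((u+y)')')')'·u
= x+((u+y)')'·u   [double negation]
= x+(u+y)·u   [double negation]
= x+u   [absorption]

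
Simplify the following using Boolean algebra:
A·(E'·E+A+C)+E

A+E

A·(E'·E+A+C)+E
= A·(A+C)+E   (complement / identity)
= A+E   (absorption)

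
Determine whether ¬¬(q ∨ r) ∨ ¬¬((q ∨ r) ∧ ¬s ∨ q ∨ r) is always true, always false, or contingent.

¬¬(q ∨ r) ∨ ¬¬((q ∨ r) ∧ ¬s ∨ q ∨ r)
= ¬¬(q ∨ r) ∨ ¬¬(q ∨ r)   (absorption)
= ¬¬(q ∨ r)   (idempotence)
= q ∨ r   (double negation)
This depends on q, r, so it is not a constant.

contingent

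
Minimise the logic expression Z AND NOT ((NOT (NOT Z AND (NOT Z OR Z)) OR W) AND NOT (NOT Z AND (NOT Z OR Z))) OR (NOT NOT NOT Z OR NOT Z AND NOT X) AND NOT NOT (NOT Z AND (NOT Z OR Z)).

Z AND NOT ((NOT (NOT Z AND (NOT Z OR Z)) OR W) AND NOT (NOT Z AND (NOT Z OR Z))) OR (NOT NOT NOT Z OR NOT Z AND NOT X) AND NOT NOT (NOT Z AND (NOT Z OR Z))
= Z AND NOT ((NOT (NOT Z AND (NOT Z OR Z)) OR W) AND NOT (NOT Z AND (NOT Z OR Z))) OR (NOT Z OR NOT Z AND NOT X) AND NOT NOT (NOT Z AND (NOT Z OR Z))
= Z AND NOT NOT (NOT Z AND (NOT Z OR Z)) OR (NOT Z OR NOT Z AND NOT X) AND NOT NOT (NOT Z AND (NOT Z OR Z))
= Z AND NOT NOT (NOT Z AND (NOT Z OR Z)) OR NOT Z AND NOT NOT (NOT Z AND (NOT Z OR Z))
= NOT NOT (NOT Z AND (NOT Z OR Z))
= NOT NOT NOT Z
= NOT Z

NOT Z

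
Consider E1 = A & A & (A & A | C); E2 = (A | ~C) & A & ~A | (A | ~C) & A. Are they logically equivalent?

Yes

E1: A & A & (A & A | C)
    = A & A
    = A
E2: (A | ~C) & A & ~A | (A | ~C) & A
    = (A | ~C) & A
    = A
Both reduce to A, so they are equivalent.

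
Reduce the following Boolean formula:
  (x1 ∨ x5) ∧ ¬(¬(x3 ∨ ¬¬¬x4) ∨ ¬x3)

(x1 ∨ x5) ∧ x3

(x1 ∨ x5) ∧ ¬(¬(x3 ∨ ¬¬¬x4) ∨ ¬x3)
= (x1 ∨ x5) ∧ (x3 ∨ ¬¬¬x4) ∧ x3
= (x1 ∨ x5) ∧ (x3 ∨ ¬x4) ∧ x3
= (x1 ∨ x5) ∧ x3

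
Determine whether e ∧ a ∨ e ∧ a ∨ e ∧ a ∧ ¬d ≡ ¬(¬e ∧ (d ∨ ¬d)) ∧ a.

E1: e ∧ a ∨ e ∧ a ∨ e ∧ a ∧ ¬d
    = e ∧ a ∨ e ∧ a ∧ ¬d
    = e ∧ a
E2: ¬(¬e ∧ (d ∨ ¬d)) ∧ a
    = ¬¬e ∧ a
    = e ∧ a
Both reduce to e ∧ a, so they are equivalent.

Yes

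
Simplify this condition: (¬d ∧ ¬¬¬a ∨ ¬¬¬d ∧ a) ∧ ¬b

(¬d ∧ ¬¬¬a ∨ ¬¬¬d ∧ a) ∧ ¬b
= (¬d ∧ ¬¬¬a ∨ ¬d ∧ a) ∧ ¬b   (double negation)
= (¬d ∧ ¬a ∨ ¬d ∧ a) ∧ ¬b   (double negation)
= ¬d ∧ ¬b   (distribution)

¬d ∧ ¬b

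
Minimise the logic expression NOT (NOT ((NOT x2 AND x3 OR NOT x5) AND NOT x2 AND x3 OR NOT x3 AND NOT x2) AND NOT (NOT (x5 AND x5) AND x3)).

NOT (NOT ((NOT x2 AND x3 OR NOT x5) AND NOT x2 AND x3 OR NOT x3 AND NOT x2) AND NOT (NOT (x5 AND x5) AND x3))
= NOT (NOT (NOT x2 AND x3 OR NOT x3 AND NOT x2) AND NOT (NOT (x5 AND x5) AND x3))   (absorption)
= NOT x2 AND x3 OR NOT x3 AND NOT x2 OR NOT (x5 AND x5) AND x3   (De Morgan)
= NOT x2 OR NOT (x5 AND x5) AND x3   (distribution)
= NOT x2 OR NOT x5 AND x3   (idempotence)

NOT x2 OR NOT x5 AND x3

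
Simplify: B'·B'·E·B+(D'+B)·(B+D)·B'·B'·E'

B'·B'·E·B+(D'+B)·(B+D)·B'·B'·E'
= B'·B'·E·B+(B+D'·D)·B'·B'·E'   (distribution)
= B'·B'·E·B+B·B'·B'·E'   (complement / identity)
= (B'·B'·E+B'·B'·E')·B   (distribution)
= B'·B'·B   (distribution)
= B'·B   (idempotence)
= 0   (complement)

0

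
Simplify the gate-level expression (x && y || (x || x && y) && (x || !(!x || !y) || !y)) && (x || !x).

x

(x && y || (x || x && y) && (x || !(!x || !y) || !y)) && (x || !x)
= (x && y || (x || x && y) && (x || x && y || !y)) && (x || !x)   (De Morgan)
= x && y || (x || x && y) && (x || x && y || !y)   (complement / identity)
= x && y || x || x && y   (absorption)
= x && y || x   (absorption)
= x   (absorption)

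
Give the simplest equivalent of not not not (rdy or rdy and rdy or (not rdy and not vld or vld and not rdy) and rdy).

not rdy

not not not (rdy or rdy and rdy or (not rdy and not vld or vld and not rdy) and rdy)
= not not not (rdy or rdy and rdy or not rdy and rdy)
= not not not (rdy or rdy)
= not (rdy or rdy)
= not rdy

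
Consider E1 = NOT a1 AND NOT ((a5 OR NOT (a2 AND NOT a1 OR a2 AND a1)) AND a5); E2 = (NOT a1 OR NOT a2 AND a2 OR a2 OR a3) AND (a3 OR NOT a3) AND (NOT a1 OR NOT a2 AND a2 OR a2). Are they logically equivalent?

E1: NOT a1 AND NOT ((a5 OR NOT (a2 AND NOT a1 OR a2 AND a1)) AND a5)
    = NOT a1 AND NOT ((a5 OR NOT a2) AND a5)   — distribution
    = NOT a1 AND NOT a5   — absorption
E2: (NOT a1 OR NOT a2 AND a2 OR a2 OR a3) AND (a3 OR NOT a3) AND (NOT a1 OR NOT a2 AND a2 OR a2)
    = (NOT a1 OR NOT a2 AND a2 OR a2 OR a3) AND (NOT a1 OR NOT a2 AND a2 OR a2)   — complement / identity
    = NOT a1 OR NOT a2 AND a2 OR a2   — absorption
    = NOT a1 OR a2   — complement / identity
These differ: at a1=0, a2=1, a3=1, a5=1, E1 = 0 but E2 = 1.

No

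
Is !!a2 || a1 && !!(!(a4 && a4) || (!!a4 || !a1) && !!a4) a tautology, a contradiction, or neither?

neither

!!a2 || a1 && !!(!(a4 && a4) || (!!a4 || !a1) && !!a4)
= a2 || a1 && !!(!(a4 && a4) || (!!a4 || !a1) && !!a4)
= a2 || a1 && !!(!(a4 && a4) || !!a4)
= a2 || a1 && !!(!(a4 && a4) || a4)
= a2 || a1 && (!(a4 && a4) || a4)
= a2 || a1 && (!a4 || a4)
= a2 || a1
This depends on a1, a2, so it is not a constant.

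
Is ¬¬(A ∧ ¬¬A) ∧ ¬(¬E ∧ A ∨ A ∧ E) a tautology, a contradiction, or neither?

¬¬(A ∧ ¬¬A) ∧ ¬(¬E ∧ A ∨ A ∧ E)
= ¬¬(A ∧ A) ∧ ¬(¬E ∧ A ∨ A ∧ E)   (double negation)
= ¬¬(A ∧ A) ∧ ¬A   (distribution)
= ¬¬A ∧ ¬A   (idempotence)
= A ∧ ¬A   (double negation)
= False   (complement)

contradiction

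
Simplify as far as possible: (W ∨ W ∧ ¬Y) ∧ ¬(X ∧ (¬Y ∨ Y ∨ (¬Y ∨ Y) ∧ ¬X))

W ∧ ¬X

(W ∨ W ∧ ¬Y) ∧ ¬(X ∧ (¬Y ∨ Y ∨ (¬Y ∨ Y) ∧ ¬X))
= (W ∨ W ∧ ¬Y) ∧ ¬(X ∧ (¬Y ∨ Y))   (absorption)
= (W ∨ W ∧ ¬Y) ∧ ¬X   (complement / identity)
= W ∧ ¬X   (absorption)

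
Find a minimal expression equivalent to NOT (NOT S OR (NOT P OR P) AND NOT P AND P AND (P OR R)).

S

NOT (NOT S OR (NOT P OR P) AND NOT P AND P AND (P OR R))
= NOT (NOT S OR (NOT P OR P) AND NOT P AND P)   — absorption
= NOT (NOT S OR NOT P AND P)   — complement / identity
= NOT NOT S   — complement / identity
= S   — double negation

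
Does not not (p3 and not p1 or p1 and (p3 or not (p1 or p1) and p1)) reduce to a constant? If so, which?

no

not not (p3 and not p1 or p1 and (p3 or not (p1 or p1) and p1))
= not not (p3 and not p1 or p1 and (p3 or not p1 and p1))   [idempotence]
= not not (p3 and not p1 or p1 and p3)   [complement / identity]
= not not p3   [distribution]
= p3   [double negation]
This depends on p3, so it is not a constant.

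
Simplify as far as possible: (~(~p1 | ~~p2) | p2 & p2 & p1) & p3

(~(~p1 | ~~p2) | p2 & p2 & p1) & p3
= (p1 & ~p2 | p2 & p2 & p1) & p3   — De Morgan
= (p1 & ~p2 | p2 & p1) & p3   — idempotence
= p1 & p3   — distribution

p1 & p3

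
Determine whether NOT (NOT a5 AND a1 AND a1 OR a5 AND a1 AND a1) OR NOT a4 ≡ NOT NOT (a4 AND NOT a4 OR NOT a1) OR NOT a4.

E1: NOT (NOT a5 AND a1 AND a1 OR a5 AND a1 AND a1) OR NOT a4
    = NOT (a1 AND a1) OR NOT a4   [distribution]
    = NOT a1 OR NOT a4   [idempotence]
E2: NOT NOT (a4 AND NOT a4 OR NOT a1) OR NOT a4
    = NOT NOT NOT a1 OR NOT a4   [complement / identity]
    = NOT a1 OR NOT a4   [double negation]
Both reduce to NOT a1 OR NOT a4, so they are equivalent.

Yes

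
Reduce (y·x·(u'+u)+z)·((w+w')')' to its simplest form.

y·x+z

(y·x·(u'+u)+z)·((w+w')')'
= (y·x+z)·((w+w')')'
= (y·x+z)·(w+w')
= y·x+z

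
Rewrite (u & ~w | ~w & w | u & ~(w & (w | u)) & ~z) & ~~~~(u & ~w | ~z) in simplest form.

u & ~w

(u & ~w | ~w & w | u & ~(w & (w | u)) & ~z) & ~~~~(u & ~w | ~z)
= (u & ~w | ~w & w | u & ~w & ~z) & ~~~~(u & ~w | ~z)   [absorption]
= (u & ~w | u & ~w & ~z) & ~~~~(u & ~w | ~z)   [complement / identity]
= (u & ~w | u & ~w & ~z) & ~~(u & ~w | ~z)   [double negation]
= u & ~w & ~~(u & ~w | ~z)   [absorption]
= u & ~w & (u & ~w | ~z)   [double negation]
= u & ~w   [absorption]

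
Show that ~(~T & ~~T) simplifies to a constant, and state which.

~(~T & ~~T)
= T | ~T
= 1

1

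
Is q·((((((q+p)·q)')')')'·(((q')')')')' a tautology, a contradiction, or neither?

contradiction

q·((((((q+p)·q)')')')'·(((q')')')')'
= q·((((q')')')'·(((q')')')')'   — absorption
= q·(((q')')'+((q')')')   — De Morgan
= q·((q')')'   — idempotence
= q·q'   — double negation
= 0   — complement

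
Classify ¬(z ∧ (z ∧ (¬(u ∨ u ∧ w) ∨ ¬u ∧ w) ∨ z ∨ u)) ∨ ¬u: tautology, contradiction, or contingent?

¬(z ∧ (z ∧ (¬(u ∨ u ∧ w) ∨ ¬u ∧ w) ∨ z ∨ u)) ∨ ¬u
= ¬(z ∧ (z ∧ (¬u ∨ ¬u ∧ w) ∨ z ∨ u)) ∨ ¬u
= ¬(z ∧ (z ∧ ¬u ∨ z ∨ u)) ∨ ¬u
= ¬(z ∧ (z ∨ u)) ∨ ¬u
= ¬z ∨ ¬u
This depends on u, z, so it is not a constant.

contingent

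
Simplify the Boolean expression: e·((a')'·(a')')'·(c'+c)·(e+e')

e·((a')'·(a')')'·(c'+c)·(e+e')
= e·(a'+a')·(c'+c)·(e+e')   [De Morgan]
= e·a'·(c'+c)·(e+e')   [idempotence]
= e·a'·(e+e')   [complement / identity]
= e·a'   [complement / identity]

e·a'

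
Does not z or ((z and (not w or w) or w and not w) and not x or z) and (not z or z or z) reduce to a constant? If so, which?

not z or ((z and (not w or w) or w and not w) and not x or z) and (not z or z or z)
= not z or ((z or w and not w) and not x or z) and (not z or z or z)
= not z or (z or w and not w) and not x and (not z or z) or z
= not z or (z or w and not w) and not x or z
= not z or z and not x or z
= not z or z
= True

yes, True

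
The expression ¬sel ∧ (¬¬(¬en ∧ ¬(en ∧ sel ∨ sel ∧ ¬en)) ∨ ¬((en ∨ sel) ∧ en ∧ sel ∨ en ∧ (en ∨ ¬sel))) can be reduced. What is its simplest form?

¬sel ∧ (¬¬(¬en ∧ ¬(en ∧ sel ∨ sel ∧ ¬en)) ∨ ¬((en ∨ sel) ∧ en ∧ sel ∨ en ∧ (en ∨ ¬sel)))
= ¬sel ∧ (¬¬(¬en ∧ ¬(en ∧ sel ∨ sel ∧ ¬en)) ∨ ¬((en ∨ sel) ∧ en ∧ sel ∨ en))
= ¬sel ∧ (¬¬(¬en ∧ ¬(en ∧ sel ∨ sel ∧ ¬en)) ∨ ¬(en ∧ sel ∨ en))
= ¬sel ∧ (¬en ∧ ¬(en ∧ sel ∨ sel ∧ ¬en) ∨ ¬(en ∧ sel ∨ en))
= ¬sel ∧ (¬en ∧ ¬(en ∧ sel ∨ sel ∧ ¬en) ∨ ¬en)
= ¬sel ∧ (¬en ∧ ¬sel ∨ ¬en)
= ¬sel ∧ ¬en

¬sel ∧ ¬en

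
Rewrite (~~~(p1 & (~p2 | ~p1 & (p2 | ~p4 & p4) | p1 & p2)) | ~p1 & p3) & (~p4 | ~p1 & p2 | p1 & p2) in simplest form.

~p1 & (~p4 | p2)

(~~~(p1 & (~p2 | ~p1 & (p2 | ~p4 & p4) | p1 & p2)) | ~p1 & p3) & (~p4 | ~p1 & p2 | p1 & p2)
= (~~~(p1 & (~p2 | ~p1 & (p2 | ~p4 & p4) | p1 & p2)) | ~p1 & p3) & (~p4 | p2)   — distribution
= (~(p1 & (~p2 | ~p1 & (p2 | ~p4 & p4) | p1 & p2)) | ~p1 & p3) & (~p4 | p2)   — double negation
= (~(p1 & (~p2 | ~p1 & p2 | p1 & p2)) | ~p1 & p3) & (~p4 | p2)   — complement / identity
= (~(p1 & (~p2 | p2)) | ~p1 & p3) & (~p4 | p2)   — distribution
= (~p1 | ~p1 & p3) & (~p4 | p2)   — complement / identity
= ~p1 & (~p4 | p2)   — absorption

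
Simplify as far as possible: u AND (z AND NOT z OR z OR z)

u AND z

u AND (z AND NOT z OR z OR z)
= u AND (z OR z)   — complement / identity
= u AND z   — idempotence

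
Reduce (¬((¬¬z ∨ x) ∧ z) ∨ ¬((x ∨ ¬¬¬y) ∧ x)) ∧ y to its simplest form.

(¬z ∨ ¬x) ∧ y

(¬((¬¬z ∨ x) ∧ z) ∨ ¬((x ∨ ¬¬¬y) ∧ x)) ∧ y
= (¬((z ∨ x) ∧ z) ∨ ¬((x ∨ ¬¬¬y) ∧ x)) ∧ y   [double negation]
= (¬z ∨ ¬((x ∨ ¬¬¬y) ∧ x)) ∧ y   [absorption]
= (¬z ∨ ¬((x ∨ ¬y) ∧ x)) ∧ y   [double negation]
= (¬z ∨ ¬x) ∧ y   [absorption]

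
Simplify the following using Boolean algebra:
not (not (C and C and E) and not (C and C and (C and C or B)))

C

not (not (C and C and E) and not (C and C and (C and C or B)))
= C and C and E or C and C and (C and C or B)   [De Morgan]
= C and C and E or C and C   [absorption]
= C and C   [absorption]
= C   [idempotence]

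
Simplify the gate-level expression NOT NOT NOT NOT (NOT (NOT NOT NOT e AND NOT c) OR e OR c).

NOT NOT NOT NOT (NOT (NOT NOT NOT e AND NOT c) OR e OR c)
= NOT NOT NOT NOT (NOT (NOT e AND NOT c) OR e OR c)   — double negation
= NOT NOT NOT NOT (e OR c OR e OR c)   — De Morgan
= NOT NOT NOT NOT (e OR c)   — idempotence
= NOT NOT (e OR c)   — double negation
= e OR c   — double negation

e OR c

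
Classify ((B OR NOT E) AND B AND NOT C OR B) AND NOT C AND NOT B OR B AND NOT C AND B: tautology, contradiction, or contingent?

contingent

((B OR NOT E) AND B AND NOT C OR B) AND NOT C AND NOT B OR B AND NOT C AND B
= (B AND NOT C OR B) AND NOT C AND NOT B OR B AND NOT C AND B   (absorption)
= B AND NOT C AND NOT B OR B AND NOT C AND B   (absorption)
= B AND NOT C   (distribution)
This depends on B, C, so it is not a constant.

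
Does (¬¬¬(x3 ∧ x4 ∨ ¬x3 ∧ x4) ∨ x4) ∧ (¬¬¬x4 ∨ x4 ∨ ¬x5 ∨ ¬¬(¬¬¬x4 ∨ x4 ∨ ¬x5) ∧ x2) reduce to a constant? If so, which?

yes, True

(¬¬¬(x3 ∧ x4 ∨ ¬x3 ∧ x4) ∨ x4) ∧ (¬¬¬x4 ∨ x4 ∨ ¬x5 ∨ ¬¬(¬¬¬x4 ∨ x4 ∨ ¬x5) ∧ x2)
= (¬¬¬(x3 ∧ x4 ∨ ¬x3 ∧ x4) ∨ x4) ∧ (¬¬¬x4 ∨ x4 ∨ ¬x5 ∨ (¬¬¬x4 ∨ x4 ∨ ¬x5) ∧ x2)   — double negation
= (¬¬¬x4 ∨ x4) ∧ (¬¬¬x4 ∨ x4 ∨ ¬x5 ∨ (¬¬¬x4 ∨ x4 ∨ ¬x5) ∧ x2)   — distribution
= (¬¬¬x4 ∨ x4) ∧ (¬¬¬x4 ∨ x4 ∨ ¬x5)   — absorption
= ¬¬¬x4 ∨ x4   — absorption
= ¬x4 ∨ x4   — double negation
= True   — complement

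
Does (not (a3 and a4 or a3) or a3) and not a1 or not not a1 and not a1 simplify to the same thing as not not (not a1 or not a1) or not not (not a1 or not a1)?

Yes

E1: (not (a3 and a4 or a3) or a3) and not a1 or not not a1 and not a1
    = (not (a3 and a4 or a3) or a3) and not a1 or a1 and not a1   (double negation)
    = (not (a3 and a4 or a3) or a3) and not a1   (complement / identity)
    = (not a3 or a3) and not a1   (absorption)
    = not a1   (complement / identity)
E2: not not (not a1 or not a1) or not not (not a1 or not a1)
    = not not (not a1 or not a1)   (idempotence)
    = not not not a1   (idempotence)
    = not a1   (double negation)
Both reduce to not a1, so they are equivalent.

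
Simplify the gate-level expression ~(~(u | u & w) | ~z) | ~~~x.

~(~(u | u & w) | ~z) | ~~~x
= ~(~u | ~z) | ~~~x   — absorption
= u & z | ~~~x   — De Morgan
= u & z | ~x   — double negation

u & z | ~x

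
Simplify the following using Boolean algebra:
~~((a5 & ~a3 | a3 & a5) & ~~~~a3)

~~((a5 & ~a3 | a3 & a5) & ~~~~a3)
= (a5 & ~a3 | a3 & a5) & ~~~~a3
= (a5 & ~a3 | a3 & a5) & ~~a3
= a5 & ~~a3
= a5 & a3

a5 & a3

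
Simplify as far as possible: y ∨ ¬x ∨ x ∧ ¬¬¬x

y ∨ ¬x ∨ x ∧ ¬¬¬x
= y ∨ ¬x ∨ x ∧ ¬x   [double negation]
= y ∨ ¬x   [complement / identity]

y ∨ ¬x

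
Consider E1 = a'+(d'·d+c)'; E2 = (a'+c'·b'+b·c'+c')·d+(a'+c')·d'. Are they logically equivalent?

E1: a'+(d'·d+c)'
    = a'+c'   (complement / identity)
E2: (a'+c'·b'+b·c'+c')·d+(a'+c')·d'
    = (a'+c'+c')·d+(a'+c')·d'   (distribution)
    = (a'+c')·d+(a'+c')·d'   (idempotence)
    = a'+c'   (distribution)
Both reduce to a'+c', so they are equivalent.

Yes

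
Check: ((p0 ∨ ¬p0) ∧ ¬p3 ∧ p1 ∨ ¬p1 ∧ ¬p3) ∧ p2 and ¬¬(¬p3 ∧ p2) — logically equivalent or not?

Yes

E1: ((p0 ∨ ¬p0) ∧ ¬p3 ∧ p1 ∨ ¬p1 ∧ ¬p3) ∧ p2
    = (¬p3 ∧ p1 ∨ ¬p1 ∧ ¬p3) ∧ p2   — complement / identity
    = ¬p3 ∧ p2   — distribution
E2: ¬¬(¬p3 ∧ p2)
    = ¬p3 ∧ p2   — double negation
Both reduce to ¬p3 ∧ p2, so they are equivalent.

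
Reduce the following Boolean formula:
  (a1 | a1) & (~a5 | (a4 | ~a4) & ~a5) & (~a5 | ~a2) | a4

a1 & ~a5 | a4

(a1 | a1) & (~a5 | (a4 | ~a4) & ~a5) & (~a5 | ~a2) | a4
= a1 & (~a5 | (a4 | ~a4) & ~a5) & (~a5 | ~a2) | a4   [idempotence]
= a1 & (~a5 | ~a5) & (~a5 | ~a2) | a4   [complement / identity]
= a1 & (~a5 | ~a5 & ~a2) | a4   [distribution]
= a1 & ~a5 | a4   [absorption]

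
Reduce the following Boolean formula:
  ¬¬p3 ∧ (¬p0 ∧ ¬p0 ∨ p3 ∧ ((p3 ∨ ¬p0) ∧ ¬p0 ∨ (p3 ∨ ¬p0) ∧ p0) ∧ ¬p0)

¬¬p3 ∧ (¬p0 ∧ ¬p0 ∨ p3 ∧ ((p3 ∨ ¬p0) ∧ ¬p0 ∨ (p3 ∨ ¬p0) ∧ p0) ∧ ¬p0)
= ¬¬p3 ∧ (¬p0 ∨ p3 ∧ ((p3 ∨ ¬p0) ∧ ¬p0 ∨ (p3 ∨ ¬p0) ∧ p0)) ∧ ¬p0
= ¬¬p3 ∧ (¬p0 ∨ p3 ∧ (p3 ∨ ¬p0)) ∧ ¬p0
= ¬¬p3 ∧ (¬p0 ∨ p3) ∧ ¬p0
= p3 ∧ (¬p0 ∨ p3) ∧ ¬p0
= p3 ∧ ¬p0

p3 ∧ ¬p0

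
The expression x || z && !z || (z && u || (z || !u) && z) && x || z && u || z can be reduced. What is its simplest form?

x || z && !z || (z && u || (z || !u) && z) && x || z && u || z
= x || z && !z || (z && u || z) && x || z && u || z   — absorption
= x || z && !z || z && u || z   — absorption
= x || z && u || z   — complement / identity
= x || z   — absorption

x || z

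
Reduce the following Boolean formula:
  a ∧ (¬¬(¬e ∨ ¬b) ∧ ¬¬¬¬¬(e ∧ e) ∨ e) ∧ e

a ∧ (¬¬(¬e ∨ ¬b) ∧ ¬¬¬¬¬(e ∧ e) ∨ e) ∧ e
= a ∧ (¬¬(¬e ∨ ¬b) ∧ ¬¬¬(e ∧ e) ∨ e) ∧ e
= a ∧ (¬¬(¬e ∨ ¬b) ∧ ¬(e ∧ e) ∨ e) ∧ e
= a ∧ (¬¬(¬e ∨ ¬b) ∧ ¬e ∨ e) ∧ e
= a ∧ ((¬e ∨ ¬b) ∧ ¬e ∨ e) ∧ e
= a ∧ (¬e ∨ e) ∧ e
= a ∧ e

a ∧ e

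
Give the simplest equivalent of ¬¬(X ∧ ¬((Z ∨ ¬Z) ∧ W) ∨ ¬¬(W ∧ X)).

¬¬(X ∧ ¬((Z ∨ ¬Z) ∧ W) ∨ ¬¬(W ∧ X))
= ¬¬(X ∧ ¬W ∨ ¬¬(W ∧ X))   [complement / identity]
= ¬¬(X ∧ ¬W ∨ W ∧ X)   [double negation]
= X ∧ ¬W ∨ W ∧ X   [double negation]
= X   [distribution]

X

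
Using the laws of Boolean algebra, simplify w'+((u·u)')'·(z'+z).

w'+u

w'+((u·u)')'·(z'+z)
= w'+u·u·(z'+z)
= w'+u·u
= w'+u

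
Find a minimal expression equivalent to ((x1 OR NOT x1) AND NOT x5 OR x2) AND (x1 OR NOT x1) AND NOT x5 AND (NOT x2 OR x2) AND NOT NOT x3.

NOT x5 AND x3

((x1 OR NOT x1) AND NOT x5 OR x2) AND (x1 OR NOT x1) AND NOT x5 AND (NOT x2 OR x2) AND NOT NOT x3
= (x1 OR NOT x1) AND NOT x5 AND (NOT x2 OR x2) AND NOT NOT x3   — absorption
= (x1 OR NOT x1) AND NOT x5 AND (NOT x2 OR x2) AND x3   — double negation
= NOT x5 AND (NOT x2 OR x2) AND x3   — complement / identity
= NOT x5 AND x3   — complement / identity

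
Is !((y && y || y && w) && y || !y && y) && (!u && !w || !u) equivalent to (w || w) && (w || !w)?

No

E1: !((y && y || y && w) && y || !y && y) && (!u && !w || !u)
    = !(y && (y || w) && y || !y && y) && (!u && !w || !u)   (distribution)
    = !(y && y || !y && y) && (!u && !w || !u)   (absorption)
    = !y && (!u && !w || !u)   (distribution)
    = !y && !u   (absorption)
E2: (w || w) && (w || !w)
    = w || w   (complement / identity)
    = w   (idempotence)
These differ: at u=1, w=1, y=0, E1 = 0 but E2 = 1.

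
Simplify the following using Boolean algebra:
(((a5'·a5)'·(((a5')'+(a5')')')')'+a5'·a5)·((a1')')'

(((a5'·a5)'·(((a5')'+(a5')')')')'+a5'·a5)·((a1')')'
= (a5'·a5+((a5')'+(a5')')'+a5'·a5)·((a1')')'   — De Morgan
= (((a5')'+(a5')')'+a5'·a5)·((a1')')'   — complement / identity
= (((a5')'+(a5')')'+a5'·a5)·a1'   — double negation
= (a5'·a5'+a5'·a5)·a1'   — De Morgan
= a5'·a1'   — distribution

a5'·a1'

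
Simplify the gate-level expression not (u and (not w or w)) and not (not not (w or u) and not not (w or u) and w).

not u and not w

not (u and (not w or w)) and not (not not (w or u) and not not (w or u) and w)
= not (u and (not w or w)) and not (not not (w or u) and w)   [idempotence]
= not (u and (not w or w)) and not ((w or u) and w)   [double negation]
= not u and not ((w or u) and w)   [complement / identity]
= not u and not w   [absorption]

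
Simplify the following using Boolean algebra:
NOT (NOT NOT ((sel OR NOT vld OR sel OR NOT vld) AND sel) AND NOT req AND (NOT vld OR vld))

NOT sel OR req

NOT (NOT NOT ((sel OR NOT vld OR sel OR NOT vld) AND sel) AND NOT req AND (NOT vld OR vld))
= NOT (NOT NOT ((sel OR NOT vld) AND sel) AND NOT req AND (NOT vld OR vld))   — idempotence
= NOT (NOT NOT ((sel OR NOT vld) AND sel) AND NOT req)   — complement / identity
= NOT ((sel OR NOT vld) AND sel) OR req   — De Morgan
= NOT sel OR req   — absorption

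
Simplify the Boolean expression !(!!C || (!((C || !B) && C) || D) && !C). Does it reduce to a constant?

!(!!C || (!((C || !B) && C) || D) && !C)
= !(!!C || (!C || D) && !C)   [absorption]
= !(!!C || !C)   [absorption]
= !C && C   [De Morgan]
= false   [complement]

false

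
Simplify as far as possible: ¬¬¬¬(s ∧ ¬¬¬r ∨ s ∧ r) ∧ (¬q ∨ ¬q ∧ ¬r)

¬¬¬¬(s ∧ ¬¬¬r ∨ s ∧ r) ∧ (¬q ∨ ¬q ∧ ¬r)
= ¬¬(s ∧ ¬¬¬r ∨ s ∧ r) ∧ (¬q ∨ ¬q ∧ ¬r)   (double negation)
= (s ∧ ¬¬¬r ∨ s ∧ r) ∧ (¬q ∨ ¬q ∧ ¬r)   (double negation)
= (s ∧ ¬r ∨ s ∧ r) ∧ (¬q ∨ ¬q ∧ ¬r)   (double negation)
= (s ∧ ¬r ∨ s ∧ r) ∧ ¬q   (absorption)
= s ∧ ¬q   (distribution)

s ∧ ¬q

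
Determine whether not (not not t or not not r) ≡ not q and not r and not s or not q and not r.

No

E1: not (not not t or not not r)
    = not t and not r   — De Morgan
E2: not q and not r and not s or not q and not r
    = not q and not r   — absorption
These differ: at q=1, r=0, s=0, t=0, E1 = 1 but E2 = 0.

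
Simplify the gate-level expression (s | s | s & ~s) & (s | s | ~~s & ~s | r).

(s | s | s & ~s) & (s | s | ~~s & ~s | r)
= (s | s | s & ~s) & (s | s | s & ~s | r)   — double negation
= s | s | s & ~s   — absorption
= s | s & ~s   — idempotence
= s   — complement / identity

s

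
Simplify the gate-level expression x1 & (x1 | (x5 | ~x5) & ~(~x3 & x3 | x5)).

x1

x1 & (x1 | (x5 | ~x5) & ~(~x3 & x3 | x5))
= x1 & (x1 | ~(~x3 & x3 | x5))   (complement / identity)
= x1 & (x1 | ~x5)   (complement / identity)
= x1   (absorption)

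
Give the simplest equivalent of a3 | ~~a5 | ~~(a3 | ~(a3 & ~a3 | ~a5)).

a3 | a5

a3 | ~~a5 | ~~(a3 | ~(a3 & ~a3 | ~a5))
= a3 | ~~a5 | ~~(a3 | ~~a5)   (complement / identity)
= a3 | ~~a5 | a3 | ~~a5   (double negation)
= a3 | ~~a5   (idempotence)
= a3 | a5   (double negation)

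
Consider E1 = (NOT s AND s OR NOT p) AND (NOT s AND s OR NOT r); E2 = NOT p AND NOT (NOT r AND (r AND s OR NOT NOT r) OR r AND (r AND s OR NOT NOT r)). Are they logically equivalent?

E1: (NOT s AND s OR NOT p) AND (NOT s AND s OR NOT r)
    = NOT p AND NOT r OR NOT s AND s   [distribution]
    = NOT p AND NOT r   [complement / identity]
E2: NOT p AND NOT (NOT r AND (r AND s OR NOT NOT r) OR r AND (r AND s OR NOT NOT r))
    = NOT p AND NOT (r AND s OR NOT NOT r)   [distribution]
    = NOT p AND NOT (r AND s OR r)   [double negation]
    = NOT p AND NOT r   [absorption]
Both reduce to NOT p AND NOT r, so they are equivalent.

Yes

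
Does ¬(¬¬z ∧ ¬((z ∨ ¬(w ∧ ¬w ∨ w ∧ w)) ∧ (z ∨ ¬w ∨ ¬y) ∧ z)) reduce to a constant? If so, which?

¬(¬¬z ∧ ¬((z ∨ ¬(w ∧ ¬w ∨ w ∧ w)) ∧ (z ∨ ¬w ∨ ¬y) ∧ z))
= ¬(¬¬z ∧ ¬((z ∨ ¬w) ∧ (z ∨ ¬w ∨ ¬y) ∧ z))   [distribution]
= ¬(¬¬z ∧ ¬((z ∨ ¬w) ∧ z))   [absorption]
= ¬z ∨ (z ∨ ¬w) ∧ z   [De Morgan]
= ¬z ∨ z   [absorption]
= True   [complement]

yes, True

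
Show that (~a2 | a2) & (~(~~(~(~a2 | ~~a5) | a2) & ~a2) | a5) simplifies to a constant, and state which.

(~a2 | a2) & (~(~~(~(~a2 | ~~a5) | a2) & ~a2) | a5)
= (~a2 | a2) & (~(~(~a2 | ~~a5) | a2) | a2 | a5)   (De Morgan)
= (~a2 | a2) & (~(a2 & ~a5 | a2) | a2 | a5)   (De Morgan)
= (~a2 | a2) & (~a2 | a2 | a5)   (absorption)
= ~a2 | a2   (absorption)
= 1   (complement)

1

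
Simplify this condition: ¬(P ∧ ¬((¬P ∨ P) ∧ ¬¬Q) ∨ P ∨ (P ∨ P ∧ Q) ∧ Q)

¬(P ∧ ¬((¬P ∨ P) ∧ ¬¬Q) ∨ P ∨ (P ∨ P ∧ Q) ∧ Q)
= ¬(P ∧ ¬¬¬Q ∨ P ∨ (P ∨ P ∧ Q) ∧ Q)   (complement / identity)
= ¬(P ∧ ¬¬¬Q ∨ P ∨ P ∧ Q)   (absorption)
= ¬(P ∧ ¬¬¬Q ∨ P)   (absorption)
= ¬(P ∧ ¬Q ∨ P)   (double negation)
= ¬P   (absorption)

¬P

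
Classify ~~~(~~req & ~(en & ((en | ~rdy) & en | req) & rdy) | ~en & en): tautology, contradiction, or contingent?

~~~(~~req & ~(en & ((en | ~rdy) & en | req) & rdy) | ~en & en)
= ~~~(~~req & ~(en & ((en | ~rdy) & en | req) & rdy))
= ~~~(~~req & ~(en & (en | req) & rdy))
= ~(~~req & ~(en & (en | req) & rdy))
= ~(~~req & ~(en & rdy))
= ~req | en & rdy
This depends on en, rdy, req, so it is not a constant.

contingent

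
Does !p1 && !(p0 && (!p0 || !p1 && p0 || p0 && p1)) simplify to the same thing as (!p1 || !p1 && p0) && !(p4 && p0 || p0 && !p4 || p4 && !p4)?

Yes

E1: !p1 && !(p0 && (!p0 || !p1 && p0 || p0 && p1))
    = !p1 && !(p0 && (!p0 || p0))   [distribution]
    = !p1 && !p0   [complement / identity]
E2: (!p1 || !p1 && p0) && !(p4 && p0 || p0 && !p4 || p4 && !p4)
    = (!p1 || !p1 && p0) && !(p4 && p0 || p0 && !p4)   [complement / identity]
    = !p1 && !(p4 && p0 || p0 && !p4)   [absorption]
    = !p1 && !p0   [distribution]
Both reduce to !p1 && !p0, so they are equivalent.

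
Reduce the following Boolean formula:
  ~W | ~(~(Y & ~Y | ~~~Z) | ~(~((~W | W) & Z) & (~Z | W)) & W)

~W | ~(~(Y & ~Y | ~~~Z) | ~(~((~W | W) & Z) & (~Z | W)) & W)
= ~W | ~(~(Y & ~Y | ~~~Z) | ~(~Z & (~Z | W)) & W)   (complement / identity)
= ~W | ~(~(Y & ~Y | ~~~Z) | ~~Z & W)   (absorption)
= ~W | ~(~~~~Z | ~~Z & W)   (complement / identity)
= ~W | ~(~~Z | ~~Z & W)   (double negation)
= ~W | ~~~Z   (absorption)
= ~W | ~Z   (double negation)

~W | ~Z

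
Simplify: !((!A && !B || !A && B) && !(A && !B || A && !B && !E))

!((!A && !B || !A && B) && !(A && !B || A && !B && !E))
= !((!A && !B || !A && B) && !(A && !B))   (absorption)
= !(!A && !(A && !B))   (distribution)
= A || A && !B   (De Morgan)
= A   (absorption)

A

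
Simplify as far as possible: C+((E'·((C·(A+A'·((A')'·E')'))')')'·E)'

C+((E'·((C·(A+A'·((A')'·E')'))')')'·E)'
= C+((E'·((C·(A+A'·(A'+E)))')')'·E)'   (De Morgan)
= C+((E'·((C·(A+A'))')')'·E)'   (absorption)
= C+((E+(C·(A+A'))')·E)'   (De Morgan)
= C+((E+C')·E)'   (complement / identity)
= C+E'   (absorption)

C+E'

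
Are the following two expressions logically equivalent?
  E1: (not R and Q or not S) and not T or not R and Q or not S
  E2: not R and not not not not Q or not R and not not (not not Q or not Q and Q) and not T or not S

Yes

E1: (not R and Q or not S) and not T or not R and Q or not S
    = not R and Q or not S   (absorption)
E2: not R and not not not not Q or not R and not not (not not Q or not Q and Q) and not T or not S
    = not R and not not not not Q or not R and not not not not Q and not T or not S   (complement / identity)
    = not R and not not not not Q or not S   (absorption)
    = not R and not not Q or not S   (double negation)
    = not R and Q or not S   (double negation)
Both reduce to not R and Q or not S, so they are equivalent.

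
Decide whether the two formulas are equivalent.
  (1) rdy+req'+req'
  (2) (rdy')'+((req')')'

Yes

E1: rdy+req'+req'
    = rdy+req'   (idempotence)
E2: (rdy')'+((req')')'
    = rdy+((req')')'   (double negation)
    = rdy+req'   (double negation)
Both reduce to rdy+req', so they are equivalent.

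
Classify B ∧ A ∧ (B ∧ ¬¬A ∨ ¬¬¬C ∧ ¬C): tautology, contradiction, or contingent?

contingent

B ∧ A ∧ (B ∧ ¬¬A ∨ ¬¬¬C ∧ ¬C)
= B ∧ A ∧ (B ∧ A ∨ ¬¬¬C ∧ ¬C)   [double negation]
= B ∧ A ∧ (B ∧ A ∨ ¬C ∧ ¬C)   [double negation]
= B ∧ A ∧ (B ∧ A ∨ ¬C)   [idempotence]
= B ∧ A   [absorption]
This depends on A, B, so it is not a constant.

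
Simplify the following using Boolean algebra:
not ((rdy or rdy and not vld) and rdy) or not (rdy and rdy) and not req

not rdy

not ((rdy or rdy and not vld) and rdy) or not (rdy and rdy) and not req
= not (rdy and rdy) or not (rdy and rdy) and not req
= not (rdy and rdy)
= not rdy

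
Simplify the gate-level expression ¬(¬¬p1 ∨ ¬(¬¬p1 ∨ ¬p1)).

¬(¬¬p1 ∨ ¬(¬¬p1 ∨ ¬p1))
= ¬(¬¬p1 ∨ ¬p1 ∧ p1)   [De Morgan]
= ¬¬¬p1   [complement / identity]
= ¬p1   [double negation]

¬p1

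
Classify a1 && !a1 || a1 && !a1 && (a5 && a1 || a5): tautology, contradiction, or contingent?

a1 && !a1 || a1 && !a1 && (a5 && a1 || a5)
= a1 && !a1 || a1 && !a1 && a5
= a1 && !a1
= false

contradiction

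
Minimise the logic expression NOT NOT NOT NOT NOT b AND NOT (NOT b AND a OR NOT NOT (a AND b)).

NOT b AND NOT a

NOT NOT NOT NOT NOT b AND NOT (NOT b AND a OR NOT NOT (a AND b))
= NOT NOT NOT NOT NOT b AND NOT (NOT b AND a OR a AND b)   (double negation)
= NOT NOT NOT b AND NOT (NOT b AND a OR a AND b)   (double negation)
= NOT NOT NOT b AND NOT a   (distribution)
= NOT b AND NOT a   (double negation)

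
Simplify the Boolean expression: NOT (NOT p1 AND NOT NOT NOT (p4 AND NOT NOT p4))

NOT (NOT p1 AND NOT NOT NOT (p4 AND NOT NOT p4))
= p1 OR NOT NOT (p4 AND NOT NOT p4)   (De Morgan)
= p1 OR NOT NOT (p4 AND p4)   (double negation)
= p1 OR NOT NOT p4   (idempotence)
= p1 OR p4   (double negation)

p1 OR p4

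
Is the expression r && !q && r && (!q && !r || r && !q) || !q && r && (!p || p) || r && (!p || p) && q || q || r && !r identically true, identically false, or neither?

neither

r && !q && r && (!q && !r || r && !q) || !q && r && (!p || p) || r && (!p || p) && q || q || r && !r
= r && !q && r && (!q && !r || r && !q) || !q && r && (!p || p) || r && (!p || p) && q || q   (complement / identity)
= r && !q && r && (!q && !r || r && !q) || r && (!p || p) || q   (distribution)
= r && !q && r && (!q && !r || r && !q) || r || q   (complement / identity)
= r && !q && r && !q || r || q   (distribution)
= r && !q || r || q   (idempotence)
= r || q   (absorption)
This depends on q, r, so it is not a constant.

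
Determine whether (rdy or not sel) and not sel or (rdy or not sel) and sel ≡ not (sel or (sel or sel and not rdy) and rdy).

E1: (rdy or not sel) and not sel or (rdy or not sel) and sel
    = rdy or not sel   — distribution
E2: not (sel or (sel or sel and not rdy) and rdy)
    = not (sel or sel and rdy)   — absorption
    = not sel   — absorption
These differ: at rdy=1, sel=1, E1 = 1 but E2 = 0.

No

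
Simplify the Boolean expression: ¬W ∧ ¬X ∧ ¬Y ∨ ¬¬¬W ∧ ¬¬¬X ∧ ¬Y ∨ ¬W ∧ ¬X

¬W ∧ ¬X ∧ ¬Y ∨ ¬¬¬W ∧ ¬¬¬X ∧ ¬Y ∨ ¬W ∧ ¬X
= ¬W ∧ ¬X ∧ ¬Y ∨ ¬¬¬W ∧ ¬X ∧ ¬Y ∨ ¬W ∧ ¬X   — double negation
= ¬W ∧ ¬X ∧ ¬Y ∨ ¬W ∧ ¬X ∧ ¬Y ∨ ¬W ∧ ¬X   — double negation
= ¬W ∧ ¬X ∧ ¬Y ∨ ¬W ∧ ¬X   — idempotence
= ¬W ∧ ¬X   — absorption

¬W ∧ ¬X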